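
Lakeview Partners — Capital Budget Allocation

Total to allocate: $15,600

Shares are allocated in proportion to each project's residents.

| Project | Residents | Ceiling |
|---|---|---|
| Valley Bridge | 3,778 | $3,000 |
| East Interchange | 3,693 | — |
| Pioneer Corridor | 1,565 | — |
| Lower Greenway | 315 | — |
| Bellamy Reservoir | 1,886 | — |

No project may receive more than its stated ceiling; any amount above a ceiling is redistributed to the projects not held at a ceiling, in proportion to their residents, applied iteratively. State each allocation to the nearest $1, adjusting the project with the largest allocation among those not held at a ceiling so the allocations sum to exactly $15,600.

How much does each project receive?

Combined residents = 11,237.
Proportional shares (ignoring caps): Valley Bridge 5,244.89; East Interchange 5,126.88; Pioneer Corridor 2,172.64; Lower Greenway 437.31; Bellamy Reservoir 2,618.28.
Capped: Valley Bridge ($3,000); residual $12,600 reallocated over remaining residents 7,459.
Shares after redistribution: East Interchange 6,238.34 → $6,238; Pioneer Corridor 2,643.65 → $2,644; Lower Greenway 532.11 → $532; Bellamy Reservoir 3,185.90 → $3,186.

Valley Bridge: $3,000 · East Interchange: $6,238 · Pioneer Corridor: $2,644 · Lower Greenway: $532 · Bellamy Reservoir: $3,186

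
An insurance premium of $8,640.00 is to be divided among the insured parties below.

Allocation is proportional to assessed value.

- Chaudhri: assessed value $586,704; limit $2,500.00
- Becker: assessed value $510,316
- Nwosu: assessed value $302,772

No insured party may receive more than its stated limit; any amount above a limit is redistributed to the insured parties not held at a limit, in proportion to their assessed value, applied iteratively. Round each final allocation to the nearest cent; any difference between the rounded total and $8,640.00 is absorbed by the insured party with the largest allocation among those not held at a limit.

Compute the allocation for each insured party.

Sum of assessed value: 1,399,792.
Pro-rata shares before constraints: Chaudhri 3,621.3399; Becker 3,149.8467; Nwosu 1,868.8134.
Held at cap: Chaudhri ($2,500.00); residual $6,140.00 reallocated over remaining assessed value 813,088.
Remaining shares: Becker 3,853.6299 → $3,853.63; Nwosu 2,286.3701 → $2,286.37.

Chaudhri: $2,500.00 · Becker: $3,853.63 · Nwosu: $2,286.37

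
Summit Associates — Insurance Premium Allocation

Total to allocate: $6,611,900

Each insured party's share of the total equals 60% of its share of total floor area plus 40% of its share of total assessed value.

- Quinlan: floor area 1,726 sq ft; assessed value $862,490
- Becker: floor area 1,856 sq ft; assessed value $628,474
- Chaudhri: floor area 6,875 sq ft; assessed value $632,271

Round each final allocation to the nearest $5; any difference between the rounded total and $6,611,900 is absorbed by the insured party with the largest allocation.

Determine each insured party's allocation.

Quinlan: $1,729,145 · Becker: $1,486,965 · Chaudhri: $3,395,790

Floor area total 10,457; assessed value total 2,123,235.
Blended shares (60% floor area + 40% assessed value): Quinlan 0.2615; Becker 0.2249; Chaudhri 0.5136.
Pro-rata amounts: Quinlan 1,729,145.13; Becker 1,486,967.30; Chaudhri 3,395,787.57.
After rounding ($5): Quinlan $1,729,145; Becker $1,486,965; Chaudhri $3,395,790. Sum = $6,611,900.
Rounded total matches; no reconciliation needed.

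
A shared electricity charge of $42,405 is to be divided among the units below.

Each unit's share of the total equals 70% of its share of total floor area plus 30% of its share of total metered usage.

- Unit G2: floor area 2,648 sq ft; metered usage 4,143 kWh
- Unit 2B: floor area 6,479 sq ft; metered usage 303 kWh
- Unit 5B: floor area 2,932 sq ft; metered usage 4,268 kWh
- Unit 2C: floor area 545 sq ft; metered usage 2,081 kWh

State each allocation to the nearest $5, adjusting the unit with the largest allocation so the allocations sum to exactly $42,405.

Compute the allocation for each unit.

Totals — floor area 12,604, metered usage 10,795.
Blended shares (70% floor area + 30% metered usage): Unit G2 0.2622; Unit 2B 0.3683; Unit 5B 0.2814; Unit 2C 0.0881.
Pro-rata amounts: Unit G2 11,118.64; Unit 2B 15,615.67; Unit 5B 11,934.79; Unit 2C 3,735.90.
At nearest $5: Unit G2 $11,120; Unit 2B $15,615; Unit 5B $11,935; Unit 2C $3,735. Sum = $42,405.
Rounded total matches; no reconciliation needed.

Unit G2: $11,120 | Unit 2B: $15,615 | Unit 5B: $11,935 | Unit 2C: $3,735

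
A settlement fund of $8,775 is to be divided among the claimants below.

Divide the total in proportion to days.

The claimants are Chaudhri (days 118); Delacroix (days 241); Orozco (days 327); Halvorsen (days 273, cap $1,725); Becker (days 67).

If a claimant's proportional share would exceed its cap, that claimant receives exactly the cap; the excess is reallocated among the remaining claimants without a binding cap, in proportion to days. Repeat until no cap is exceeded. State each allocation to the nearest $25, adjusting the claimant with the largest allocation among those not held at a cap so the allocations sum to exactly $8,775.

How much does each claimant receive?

Chaudhri: $1,100 · Delacroix: $2,250 · Orozco: $3,075 · Halvorsen: $1,725 · Becker: $625

Sum of days: 1,026.
Pro-rata shares before constraints: Chaudhri 1,009.21; Delacroix 2,061.18; Orozco 2,796.71; Halvorsen 2,334.87; Becker 573.03.
Capped: Halvorsen ($1,725); residual $7,050 reallocated over remaining days 753.
Remaining shares: Chaudhri 1,104.78 → $1,100; Delacroix 2,256.37 → $2,250; Orozco 3,061.55 → $3,050; Becker 627.29 → $625.
Rounding difference +$25 applied to Orozco → $3,075.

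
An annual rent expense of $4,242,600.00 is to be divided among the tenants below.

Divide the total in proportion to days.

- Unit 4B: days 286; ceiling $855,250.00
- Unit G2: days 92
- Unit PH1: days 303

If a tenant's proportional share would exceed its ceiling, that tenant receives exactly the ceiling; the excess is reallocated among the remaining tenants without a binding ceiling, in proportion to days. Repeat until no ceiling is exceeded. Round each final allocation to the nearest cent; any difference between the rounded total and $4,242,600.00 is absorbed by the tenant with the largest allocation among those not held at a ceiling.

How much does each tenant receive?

Unit 4B: $855,250.00 | Unit G2: $788,952.41 | Unit PH1: $2,598,397.59

Combined days = 681.
Pro-rata shares before constraints: Unit 4B 1,781,767.4009; Unit G2 573,155.9471; Unit PH1 1,887,676.6520.
Held at cap: Unit 4B ($855,250.00); residual $3,387,350.00 reallocated over remaining days 395.
Redistributed shares: Unit G2 788,952.4051 → $788,952.41; Unit PH1 2,598,397.5949 → $2,598,397.59.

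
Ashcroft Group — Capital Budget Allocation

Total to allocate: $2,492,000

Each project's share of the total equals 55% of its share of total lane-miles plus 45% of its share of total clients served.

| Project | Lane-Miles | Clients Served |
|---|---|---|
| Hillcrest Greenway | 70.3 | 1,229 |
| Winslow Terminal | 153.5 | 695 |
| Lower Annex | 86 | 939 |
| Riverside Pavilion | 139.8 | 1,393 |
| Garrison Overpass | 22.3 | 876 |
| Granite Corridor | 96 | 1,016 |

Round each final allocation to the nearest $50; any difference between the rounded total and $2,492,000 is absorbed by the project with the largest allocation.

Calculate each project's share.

Totals — lane-miles 567.9, clients served 6,148.
Combined weights (55% lane-miles + 45% clients served): Hillcrest Greenway 0.1580; Winslow Terminal 0.1995; Lower Annex 0.1520; Riverside Pavilion 0.2374; Garrison Overpass 0.0857; Granite Corridor 0.1673.
Unrounded shares: Hillcrest Greenway 393,836.31; Winslow Terminal 497,233.59; Lower Annex 378,831.30; Riverside Pavilion 591,485.03; Garrison Overpass 213,603.09; Granite Corridor 417,010.69.
At nearest $50: Hillcrest Greenway $393,850; Winslow Terminal $497,250; Lower Annex $378,850; Riverside Pavilion $591,500; Garrison Overpass $213,600; Granite Corridor $417,000. Sum = $2,492,050.
Difference $2,492,000 − $2,492,050 = −$50 applied to largest allocation (Riverside Pavilion): Riverside Pavilion becomes $591,450.

Hillcrest Greenway: $393,850 | Winslow Terminal: $497,250 | Lower Annex: $378,850 | Riverside Pavilion: $591,450 | Garrison Overpass: $213,600 | Granite Corridor: $417,000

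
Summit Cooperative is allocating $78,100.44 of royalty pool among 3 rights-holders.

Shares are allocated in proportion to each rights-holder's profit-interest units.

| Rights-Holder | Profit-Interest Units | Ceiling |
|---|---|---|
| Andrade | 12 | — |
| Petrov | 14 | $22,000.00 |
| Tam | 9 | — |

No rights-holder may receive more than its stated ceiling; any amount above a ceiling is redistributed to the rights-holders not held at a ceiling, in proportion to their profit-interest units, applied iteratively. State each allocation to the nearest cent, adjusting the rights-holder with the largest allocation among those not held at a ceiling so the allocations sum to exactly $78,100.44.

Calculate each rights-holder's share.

Andrade: $32,057.39 | Petrov: $22,000.00 | Tam: $24,043.05

Combined profit-interest units = 35.
Pro-rata shares before constraints: Andrade 26,777.2937; Petrov 31,240.1760; Tam 20,082.9703.
Capped: Petrov ($22,000.00); remaining pool $56,100.44 reallocated over remaining profit-interest units 21.
Shares after redistribution: Andrade 32,057.3943 → $32,057.39; Tam 24,043.0457 → $24,043.05.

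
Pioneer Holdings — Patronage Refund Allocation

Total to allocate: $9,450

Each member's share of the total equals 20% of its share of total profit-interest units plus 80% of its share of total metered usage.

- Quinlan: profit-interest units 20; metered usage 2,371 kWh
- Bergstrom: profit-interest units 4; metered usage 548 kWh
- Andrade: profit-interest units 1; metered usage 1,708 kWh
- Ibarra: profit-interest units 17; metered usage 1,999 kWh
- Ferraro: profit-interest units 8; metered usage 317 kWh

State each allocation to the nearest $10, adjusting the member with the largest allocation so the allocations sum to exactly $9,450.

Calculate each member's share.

Profit-interest units total 50; metered usage total 6,943.
Composite weights (20% profit-interest units + 80% metered usage): Quinlan 0.3532; Bergstrom 0.0791; Andrade 0.2008; Ibarra 0.2983; Ferraro 0.0685.
Pro-rata amounts: Quinlan 3,337.70; Bergstrom 747.90; Andrade 1,897.58; Ibarra 2,819.24; Ferraro 647.57.
After rounding ($10): Quinlan $3,340; Bergstrom $750; Andrade $1,900; Ibarra $2,820; Ferraro $650. Sum = $9,460.
Difference $9,450 − $9,460 = −$10 applied to largest allocation (Quinlan): Quinlan becomes $3,330.

Quinlan: $3,330 | Bergstrom: $750 | Andrade: $1,900 | Ibarra: $2,820 | Ferraro: $650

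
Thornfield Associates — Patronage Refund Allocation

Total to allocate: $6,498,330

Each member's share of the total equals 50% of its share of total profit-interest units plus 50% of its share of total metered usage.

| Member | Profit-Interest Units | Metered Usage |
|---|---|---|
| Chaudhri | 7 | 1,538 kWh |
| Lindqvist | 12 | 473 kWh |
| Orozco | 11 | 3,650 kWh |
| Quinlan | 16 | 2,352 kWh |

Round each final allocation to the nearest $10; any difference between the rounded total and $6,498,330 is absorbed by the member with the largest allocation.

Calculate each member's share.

Profit-interest units total 46; metered usage total 8,013.
Composite weights (50% profit-interest units + 50% metered usage): Chaudhri 0.1721; Lindqvist 0.1599; Orozco 0.3473; Quinlan 0.3207.
Unrounded shares: Chaudhri 1,118,076.71; Lindqvist 1,039,403.47; Orozco 2,257,000.73; Quinlan 2,083,849.09.
After rounding ($10): Chaudhri $1,118,080; Lindqvist $1,039,400; Orozco $2,257,000; Quinlan $2,083,850. Sum = $6,498,330.
Sum already equals the total — no adjustment.

Chaudhri: $1,118,080 | Lindqvist: $1,039,400 | Orozco: $2,257,000 | Quinlan: $2,083,850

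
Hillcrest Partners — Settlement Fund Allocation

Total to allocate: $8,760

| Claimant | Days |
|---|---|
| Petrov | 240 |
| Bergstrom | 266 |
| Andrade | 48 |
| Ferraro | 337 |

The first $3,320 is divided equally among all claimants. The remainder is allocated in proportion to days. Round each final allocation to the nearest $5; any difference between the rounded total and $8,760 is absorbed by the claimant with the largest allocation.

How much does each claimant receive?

$3,320 shared equally gives $830 per claimant.
Remainder $5,440 by days (total 891): Petrov 1,465.32 → $1,465; Bergstrom 1,624.06 → $1,625; Andrade 293.06 → $295; Ferraro 2,057.55 → $2,060.
Rounding difference −$5 on remainder applied to Ferraro.
Totals: Petrov $830 + $1,465 = $2,295; Bergstrom $830 + $1,625 = $2,455; Andrade $830 + $295 = $1,125; Ferraro $830 + $2,055 = $2,885.

Petrov: $2,295; Bergstrom: $2,455; Andrade: $1,125; Ferraro: $2,885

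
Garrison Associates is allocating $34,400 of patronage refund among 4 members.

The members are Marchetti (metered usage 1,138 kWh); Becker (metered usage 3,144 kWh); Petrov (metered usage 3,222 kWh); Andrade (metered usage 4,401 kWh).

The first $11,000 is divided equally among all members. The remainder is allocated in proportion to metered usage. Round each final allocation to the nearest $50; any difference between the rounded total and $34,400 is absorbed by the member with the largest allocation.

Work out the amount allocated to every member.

Marchetti: $5,000 · Becker: $8,950 · Petrov: $9,100 · Andrade: $11,350

Equal tier: $11,000 ÷ 4 = $2,750 apiece.
Remainder $23,400 by metered usage (total 11,905): Marchetti 2,236.81 → $2,250; Becker 6,179.72 → $6,200; Petrov 6,333.04 → $6,350; Andrade 8,650.43 → $8,650.
Rounding difference −$50 on remainder applied to Andrade.
Totals: Marchetti $2,750 + $2,250 = $5,000; Becker $2,750 + $6,200 = $8,950; Petrov $2,750 + $6,350 = $9,100; Andrade $2,750 + $8,600 = $11,350.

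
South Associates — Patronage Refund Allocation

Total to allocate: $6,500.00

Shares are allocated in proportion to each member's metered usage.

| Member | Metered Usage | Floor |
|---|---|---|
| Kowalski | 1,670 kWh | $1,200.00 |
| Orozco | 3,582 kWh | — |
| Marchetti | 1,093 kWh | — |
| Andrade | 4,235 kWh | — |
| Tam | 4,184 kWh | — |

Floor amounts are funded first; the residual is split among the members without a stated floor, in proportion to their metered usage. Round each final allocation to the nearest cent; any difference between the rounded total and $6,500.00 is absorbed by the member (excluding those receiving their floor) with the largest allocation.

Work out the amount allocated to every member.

Fund the minimums — Kowalski $1,200.00. Remaining pool $5,300.00.
Remaining pool split over remaining metered usage 13,094: Orozco 1,449.8702 → $1,449.87; Marchetti 442.4087 → $442.41; Andrade 1,714.1821 → $1,714.18; Tam 1,693.5390 → $1,693.54.

Kowalski: $1,200.00; Orozco: $1,449.87; Marchetti: $442.41; Andrade: $1,714.18; Tam: $1,693.54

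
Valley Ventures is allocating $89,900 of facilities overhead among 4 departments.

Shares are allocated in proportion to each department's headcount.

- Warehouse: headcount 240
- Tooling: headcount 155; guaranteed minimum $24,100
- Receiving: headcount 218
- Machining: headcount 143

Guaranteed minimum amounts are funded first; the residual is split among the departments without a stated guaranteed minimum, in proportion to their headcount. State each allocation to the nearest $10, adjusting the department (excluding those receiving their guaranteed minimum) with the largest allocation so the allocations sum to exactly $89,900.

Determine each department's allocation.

Warehouse: $26,270 · Tooling: $24,100 · Receiving: $23,870 · Machining: $15,660

Fund the minimums — Tooling $24,100. Remaining pool $65,800.
Remaining pool split over remaining headcount 601: Warehouse 26,276.21 → $26,280; Receiving 23,867.55 → $23,870; Machining 15,656.24 → $15,660.
Rounding difference −$10 applied to Warehouse → $26,270.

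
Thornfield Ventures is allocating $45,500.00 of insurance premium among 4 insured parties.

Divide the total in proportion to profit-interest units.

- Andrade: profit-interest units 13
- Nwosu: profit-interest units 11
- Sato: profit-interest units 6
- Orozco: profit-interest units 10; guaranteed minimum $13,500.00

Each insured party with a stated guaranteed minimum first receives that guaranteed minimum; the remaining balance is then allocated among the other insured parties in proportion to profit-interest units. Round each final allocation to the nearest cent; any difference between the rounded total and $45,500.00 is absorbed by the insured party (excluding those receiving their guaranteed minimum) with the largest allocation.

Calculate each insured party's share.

Andrade: $13,866.67 · Nwosu: $11,733.33 · Sato: $6,400.00 · Orozco: $13,500.00

Guaranteed amounts: Orozco $13,500.00. Remaining pool $32,000.00.
Remaining pool split over remaining profit-interest units 30: Andrade 13,866.6667 → $13,866.67; Nwosu 11,733.3333 → $11,733.33; Sato 6,400.0000 → $6,400.00.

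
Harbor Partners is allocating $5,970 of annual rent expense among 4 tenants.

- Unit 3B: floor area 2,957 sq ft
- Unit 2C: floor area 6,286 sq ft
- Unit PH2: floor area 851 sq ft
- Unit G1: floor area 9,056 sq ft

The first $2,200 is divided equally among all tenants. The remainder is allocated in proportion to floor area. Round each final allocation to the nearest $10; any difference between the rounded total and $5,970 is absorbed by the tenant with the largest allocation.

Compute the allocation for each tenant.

Unit 3B: $1,130; Unit 2C: $1,790; Unit PH2: $720; Unit G1: $2,330

First tranche $2,200 split equally: $550 each.
Remainder $3,770 by floor area (total 19,150): Unit 3B 582.14 → $580; Unit 2C 1,237.50 → $1,240; Unit PH2 167.53 → $170; Unit G1 1,782.83 → $1,780.
Totals: Unit 3B $550 + $580 = $1,130; Unit 2C $550 + $1,240 = $1,790; Unit PH2 $550 + $170 = $720; Unit G1 $550 + $1,780 = $2,330.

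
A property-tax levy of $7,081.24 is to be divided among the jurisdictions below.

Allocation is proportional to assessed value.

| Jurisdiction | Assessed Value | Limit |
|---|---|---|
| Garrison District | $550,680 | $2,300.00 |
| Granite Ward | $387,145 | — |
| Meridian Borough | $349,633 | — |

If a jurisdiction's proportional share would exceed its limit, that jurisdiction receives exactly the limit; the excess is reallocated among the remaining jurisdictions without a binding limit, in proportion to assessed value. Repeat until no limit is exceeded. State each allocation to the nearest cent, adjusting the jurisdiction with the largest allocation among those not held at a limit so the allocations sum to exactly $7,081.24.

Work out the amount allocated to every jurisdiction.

Garrison District: $2,300.00 · Granite Ward: $2,512.34 · Meridian Borough: $2,268.90

Combined assessed value = 1,287,458.
Pro-rata shares before constraints: Garrison District 3,028.8345; Granite Ward 2,129.3640; Meridian Borough 1,923.0415.
Cap binds for Garrison District ($2,300.00); remaining pool $4,781.24 reallocated over remaining assessed value 736,778.
Shares after redistribution: Granite Ward 2,512.335004 → $2,512.34; Meridian Borough 2,268.904996 → $2,268.90.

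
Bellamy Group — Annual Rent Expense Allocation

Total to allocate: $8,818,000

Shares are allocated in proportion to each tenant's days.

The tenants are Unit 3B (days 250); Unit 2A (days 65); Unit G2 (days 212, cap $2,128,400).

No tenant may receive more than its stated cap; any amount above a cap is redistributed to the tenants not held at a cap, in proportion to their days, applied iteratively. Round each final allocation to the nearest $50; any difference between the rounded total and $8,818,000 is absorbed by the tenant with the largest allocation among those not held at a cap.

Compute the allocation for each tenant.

Sum of days: 527.
Proportional shares (ignoring caps): Unit 3B 4,183,111.95; Unit 2A 1,087,609.11; Unit G2 3,547,278.94.
Capped: Unit G2 ($2,128,400); balance $6,689,600 reallocated over remaining days 315.
Shares after redistribution: Unit 3B 5,309,206.35 → $5,309,200; Unit 2A 1,380,393.65 → $1,380,400.

Unit 3B: $5,309,200 | Unit 2A: $1,380,400 | Unit G2: $2,128,400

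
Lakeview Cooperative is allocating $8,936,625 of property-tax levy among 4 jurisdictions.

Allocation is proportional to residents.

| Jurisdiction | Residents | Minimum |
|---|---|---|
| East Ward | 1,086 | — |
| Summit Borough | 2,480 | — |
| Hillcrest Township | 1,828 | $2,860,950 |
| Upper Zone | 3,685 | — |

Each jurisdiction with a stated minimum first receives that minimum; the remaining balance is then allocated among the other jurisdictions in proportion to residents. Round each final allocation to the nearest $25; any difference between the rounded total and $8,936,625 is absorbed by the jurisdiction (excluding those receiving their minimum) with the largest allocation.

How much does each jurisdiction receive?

East Ward: $909,975 · Summit Borough: $2,078,025 · Hillcrest Township: $2,860,950 · Upper Zone: $3,087,675

Guaranteed amounts: Hillcrest Township $2,860,950. Remaining pool $6,075,675.
Remaining pool split over remaining residents 7,251: East Ward 909,968.70 → $909,975; Summit Borough 2,078,013.24 → $2,078,025; Upper Zone 3,087,693.06 → $3,087,700.
Rounding difference −$25 applied to Upper Zone → $3,087,675.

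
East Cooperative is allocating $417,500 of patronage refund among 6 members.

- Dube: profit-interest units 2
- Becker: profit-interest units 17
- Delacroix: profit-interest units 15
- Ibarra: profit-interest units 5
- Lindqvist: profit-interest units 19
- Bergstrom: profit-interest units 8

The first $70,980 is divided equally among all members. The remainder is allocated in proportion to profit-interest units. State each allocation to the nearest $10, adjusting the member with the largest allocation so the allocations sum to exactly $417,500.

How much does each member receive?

Dube: $22,330 · Becker: $101,090 · Delacroix: $90,580 · Ibarra: $38,080 · Lindqvist: $111,590 · Bergstrom: $53,830

$70,980 shared equally gives $11,830 per member.
Remainder $346,520 by profit-interest units (total 66): Dube 10,500.61 → $10,500; Becker 89,255.15 → $89,260; Delacroix 78,754.55 → $78,750; Ibarra 26,251.52 → $26,250; Lindqvist 99,755.76 → $99,760; Bergstrom 42,002.42 → $42,000.
Totals: Dube $11,830 + $10,500 = $22,330; Becker $11,830 + $89,260 = $101,090; Delacroix $11,830 + $78,750 = $90,580; Ibarra $11,830 + $26,250 = $38,080; Lindqvist $11,830 + $99,760 = $111,590; Bergstrom $11,830 + $42,000 = $53,830.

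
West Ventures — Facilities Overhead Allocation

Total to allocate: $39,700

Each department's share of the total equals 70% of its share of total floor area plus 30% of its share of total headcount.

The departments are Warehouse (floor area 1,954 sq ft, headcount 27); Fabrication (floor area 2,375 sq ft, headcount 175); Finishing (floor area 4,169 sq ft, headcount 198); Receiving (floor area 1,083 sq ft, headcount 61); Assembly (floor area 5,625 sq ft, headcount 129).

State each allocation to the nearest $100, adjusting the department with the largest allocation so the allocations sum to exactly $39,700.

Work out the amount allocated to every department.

Warehouse: $4,100 · Fabrication: $7,900 · Finishing: $11,600 · Receiving: $3,200 · Assembly: $12,900

Floor area total 15,206; headcount total 590.
Combined weights (70% floor area + 30% headcount): Warehouse 0.1037; Fabrication 0.1983; Finishing 0.2926; Receiving 0.0809; Assembly 0.3245.
Raw shares: Warehouse 4,116.10; Fabrication 7,873.10; Finishing 11,616.05; Receiving 3,210.63; Assembly 12,884.12.
At nearest $100: Warehouse $4,100; Fabrication $7,900; Finishing $11,600; Receiving $3,200; Assembly $12,900. Sum = $39,700.
Rounded total matches; no reconciliation needed.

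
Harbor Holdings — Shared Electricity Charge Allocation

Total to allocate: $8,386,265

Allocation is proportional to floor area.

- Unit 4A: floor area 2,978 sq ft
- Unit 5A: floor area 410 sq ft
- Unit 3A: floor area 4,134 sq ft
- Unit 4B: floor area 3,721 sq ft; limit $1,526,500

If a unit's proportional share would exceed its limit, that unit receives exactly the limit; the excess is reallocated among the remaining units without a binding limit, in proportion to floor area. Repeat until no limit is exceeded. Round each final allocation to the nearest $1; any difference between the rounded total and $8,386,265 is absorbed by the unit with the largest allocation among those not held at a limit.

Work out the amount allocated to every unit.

Unit 4A: $2,715,818 | Unit 5A: $373,904 | Unit 3A: $3,770,043 | Unit 4B: $1,526,500

Total floor area = 11,243.
Proportional shares (ignoring caps): Unit 4A 2,221,319.68; Unit 5A 305,823.06; Unit 3A 3,083,591.52; Unit 4B 2,775,530.74.
Cap binds for Unit 4B ($1,526,500); residual $6,859,765 reallocated over remaining floor area 7,522.
Remaining shares: Unit 4A 2,715,817.62 → $2,715,818; Unit 5A 373,903.70 → $373,904; Unit 3A 3,770,043.67 → $3,770,044.
Rounding difference −$1 applied to Unit 3A → $3,770,043.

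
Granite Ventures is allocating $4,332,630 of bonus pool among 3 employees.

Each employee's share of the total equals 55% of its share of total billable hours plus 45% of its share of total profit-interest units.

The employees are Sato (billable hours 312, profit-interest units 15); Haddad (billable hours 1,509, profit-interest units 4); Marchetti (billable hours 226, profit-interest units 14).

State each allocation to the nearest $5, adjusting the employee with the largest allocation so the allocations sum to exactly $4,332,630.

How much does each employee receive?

Sato: $1,249,425; Haddad: $1,992,975; Marchetti: $1,090,230

Totals — billable hours 2,047, profit-interest units 33.
Combined weights (55% billable hours + 45% profit-interest units): Sato 0.2884; Haddad 0.4600; Marchetti 0.2516.
Proportional shares: Sato 1,249,424.12; Haddad 1,992,977.09; Marchetti 1,090,228.79.
At nearest $5: Sato $1,249,425; Haddad $1,992,975; Marchetti $1,090,230. Sum = $4,332,630.
Rounded total matches; no reconciliation needed.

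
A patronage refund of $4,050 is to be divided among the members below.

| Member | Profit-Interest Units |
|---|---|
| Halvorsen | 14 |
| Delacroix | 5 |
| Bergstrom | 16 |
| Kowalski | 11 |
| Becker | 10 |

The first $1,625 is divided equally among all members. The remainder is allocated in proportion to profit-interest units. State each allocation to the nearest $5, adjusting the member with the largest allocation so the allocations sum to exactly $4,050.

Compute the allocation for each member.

Halvorsen: $930 · Delacroix: $540 · Bergstrom: $1,020 · Kowalski: $800 · Becker: $760

$1,625 shared equally gives $325 per member.
Remainder $2,425 by profit-interest units (total 56): Halvorsen 606.25 → $605; Delacroix 216.52 → $215; Bergstrom 692.86 → $695; Kowalski 476.34 → $475; Becker 433.04 → $435.
Totals: Halvorsen $325 + $605 = $930; Delacroix $325 + $215 = $540; Bergstrom $325 + $695 = $1,020; Kowalski $325 + $475 = $800; Becker $325 + $435 = $760.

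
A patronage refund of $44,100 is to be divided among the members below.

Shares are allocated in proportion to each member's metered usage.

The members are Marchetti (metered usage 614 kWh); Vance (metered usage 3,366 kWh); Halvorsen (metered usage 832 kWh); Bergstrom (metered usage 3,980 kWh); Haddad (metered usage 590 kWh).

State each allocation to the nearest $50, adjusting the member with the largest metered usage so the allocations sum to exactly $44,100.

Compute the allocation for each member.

Sum of metered usage: 9,382.
Raw shares: Marchetti 614/9,382 × $44,100 = 2,886.10; Vance 3,366/9,382 × $44,100 = 15,821.85; Halvorsen 832/9,382 × $44,100 = 3,910.81; Bergstrom 3,980/9,382 × $44,100 = 18,707.95; Haddad 590/9,382 × $44,100 = 2,773.29.
After rounding ($50): Marchetti $2,900; Vance $15,800; Halvorsen $3,900; Bergstrom $18,700; Haddad $2,750. Sum = $44,050.
Difference $44,100 − $44,050 = +$50 applied to largest metered usage (Bergstrom): Bergstrom becomes $18,750.

Marchetti: $2,900 | Vance: $15,800 | Halvorsen: $3,900 | Bergstrom: $18,750 | Haddad: $2,750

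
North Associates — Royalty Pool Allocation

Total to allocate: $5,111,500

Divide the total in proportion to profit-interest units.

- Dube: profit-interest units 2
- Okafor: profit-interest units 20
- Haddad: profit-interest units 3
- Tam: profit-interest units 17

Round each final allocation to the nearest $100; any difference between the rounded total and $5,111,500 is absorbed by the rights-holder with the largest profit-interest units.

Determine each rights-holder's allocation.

Profit-interest units total: 42.
Raw shares: Dube 2/42 × $5,111,500 = 243,404.76; Okafor 20/42 × $5,111,500 = 2,434,047.62; Haddad 3/42 × $5,111,500 = 365,107.14; Tam 17/42 × $5,111,500 = 2,068,940.48.
After rounding ($100): Dube $243,400; Okafor $2,434,000; Haddad $365,100; Tam $2,068,900. Sum = $5,111,400.
Difference $5,111,500 − $5,111,400 = +$100 applied to largest profit-interest units (Okafor): Okafor becomes $2,434,100.

Dube: $243,400 | Okafor: $2,434,100 | Haddad: $365,100 | Tam: $2,068,900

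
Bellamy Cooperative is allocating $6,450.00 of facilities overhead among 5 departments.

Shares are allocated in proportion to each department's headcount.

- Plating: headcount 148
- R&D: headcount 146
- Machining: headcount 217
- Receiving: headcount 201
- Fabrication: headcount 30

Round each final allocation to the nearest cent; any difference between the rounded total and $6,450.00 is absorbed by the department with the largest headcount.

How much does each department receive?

Combined headcount = 148 + 146 + 217 + 201 + 30 = 742.
Raw shares: Plating 1,286.5229; R&D 1,269.1375; Machining 1,886.3208; Receiving 1,747.2372; Fabrication 260.7817.
Rounded to nearest cent: Plating $1,286.52; R&D $1,269.14; Machining $1,886.32; Receiving $1,747.24; Fabrication $260.78. Sum = $6,450.00.
Rounded total matches; no reconciliation needed.

Plating: $1,286.52; R&D: $1,269.14; Machining: $1,886.32; Receiving: $1,747.24; Fabrication: $260.78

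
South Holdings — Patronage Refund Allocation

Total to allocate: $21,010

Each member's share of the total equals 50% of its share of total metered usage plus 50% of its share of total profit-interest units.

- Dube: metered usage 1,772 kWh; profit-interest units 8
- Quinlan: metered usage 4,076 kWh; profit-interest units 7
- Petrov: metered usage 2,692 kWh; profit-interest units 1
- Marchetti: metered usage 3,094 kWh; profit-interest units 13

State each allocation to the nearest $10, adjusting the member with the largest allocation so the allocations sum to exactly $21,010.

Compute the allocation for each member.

Metered usage total 11,634; profit-interest units total 29.
Combined weights (50% metered usage + 50% profit-interest units): Dube 0.2141; Quinlan 0.2959; Petrov 0.1329; Marchetti 0.3571.
Pro-rata amounts: Dube 4,497.97; Quinlan 6,216.14; Petrov 2,793.00; Marchetti 7,502.89.
At nearest $10: Dube $4,500; Quinlan $6,220; Petrov $2,790; Marchetti $7,500. Sum = $21,010.
Rounded total matches; no reconciliation needed.

Dube: $4,500; Quinlan: $6,220; Petrov: $2,790; Marchetti: $7,500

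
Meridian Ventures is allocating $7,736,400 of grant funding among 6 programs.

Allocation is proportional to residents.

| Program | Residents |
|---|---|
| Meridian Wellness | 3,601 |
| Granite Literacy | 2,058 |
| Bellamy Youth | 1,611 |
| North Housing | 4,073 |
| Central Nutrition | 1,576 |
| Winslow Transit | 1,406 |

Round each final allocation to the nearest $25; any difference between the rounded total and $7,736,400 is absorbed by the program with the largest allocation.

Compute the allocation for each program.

Meridian Wellness: $1,944,775 | Granite Literacy: $1,111,450 | Bellamy Youth: $870,050 | North Housing: $2,199,650 | Central Nutrition: $851,150 | Winslow Transit: $759,325

Total residents = 14,325.
Proportional shares: Meridian Wellness 3,601/14,325 × $7,736,400 = 1,944,766.24; Granite Literacy 2,058/14,325 × $7,736,400 = 1,111,449.30; Bellamy Youth 1,611/14,325 × $7,736,400 = 870,041.21; North Housing 4,073/14,325 × $7,736,400 = 2,199,675.90; Central Nutrition 1,576/14,325 × $7,736,400 = 851,139.02; Winslow Transit 1,406/14,325 × $7,736,400 = 759,328.34.
After rounding ($25): Meridian Wellness $1,944,775; Granite Literacy $1,111,450; Bellamy Youth $870,050; North Housing $2,199,675; Central Nutrition $851,150; Winslow Transit $759,325. Sum = $7,736,425.
Difference $7,736,400 − $7,736,425 = −$25 applied to largest allocation (North Housing): North Housing becomes $2,199,650.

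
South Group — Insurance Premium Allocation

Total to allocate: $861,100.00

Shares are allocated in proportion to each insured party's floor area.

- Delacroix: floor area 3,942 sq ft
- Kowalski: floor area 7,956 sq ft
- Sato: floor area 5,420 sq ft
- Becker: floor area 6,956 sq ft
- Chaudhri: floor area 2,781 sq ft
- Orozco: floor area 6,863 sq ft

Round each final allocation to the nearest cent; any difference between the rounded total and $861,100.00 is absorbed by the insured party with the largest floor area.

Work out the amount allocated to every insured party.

Sum of floor area: 3,942 + 7,956 + 5,420 + 6,956 + 2,781 + 6,863 = 33,918.
Raw shares: Delacroix 100,078.3124; Kowalski 201,984.5392; Sato 137,601.3326; Becker 176,596.8394; Chaudhri 70,603.1930; Orozco 174,235.7834.
After rounding (cent): Delacroix $100,078.31; Kowalski $201,984.54; Sato $137,601.33; Becker $176,596.84; Chaudhri $70,603.19; Orozco $174,235.78. Sum = $861,099.99.
Difference $861,100.00 − $861,099.99 = +$0.01 applied to largest floor area (Kowalski): Kowalski becomes $201,984.55.

Delacroix: $100,078.31 · Kowalski: $201,984.55 · Sato: $137,601.33 · Becker: $176,596.84 · Chaudhri: $70,603.19 · Orozco: $174,235.78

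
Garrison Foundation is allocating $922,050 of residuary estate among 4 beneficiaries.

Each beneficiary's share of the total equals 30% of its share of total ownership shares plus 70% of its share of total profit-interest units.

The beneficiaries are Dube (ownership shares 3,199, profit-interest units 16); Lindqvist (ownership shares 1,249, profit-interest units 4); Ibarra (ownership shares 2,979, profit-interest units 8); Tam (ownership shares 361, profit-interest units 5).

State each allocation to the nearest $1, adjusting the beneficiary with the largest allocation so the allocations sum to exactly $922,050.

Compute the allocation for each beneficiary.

Ownership shares total 7,788; profit-interest units total 33.
Composite weights (30% ownership shares + 70% profit-interest units): Dube 0.4626; Lindqvist 0.1330; Ibarra 0.2845; Tam 0.1200.
Proportional shares: Dube 426,560.60; Lindqvist 122,596.66; Ibarra 262,277.53; Tam 110,615.22.
At nearest $1: Dube $426,561; Lindqvist $122,597; Ibarra $262,278; Tam $110,615. Sum = $922,051.
Difference $922,050 − $922,051 = −$1 applied to largest allocation (Dube): Dube becomes $426,560.

Dube: $426,560 | Lindqvist: $122,597 | Ibarra: $262,278 | Tam: $110,615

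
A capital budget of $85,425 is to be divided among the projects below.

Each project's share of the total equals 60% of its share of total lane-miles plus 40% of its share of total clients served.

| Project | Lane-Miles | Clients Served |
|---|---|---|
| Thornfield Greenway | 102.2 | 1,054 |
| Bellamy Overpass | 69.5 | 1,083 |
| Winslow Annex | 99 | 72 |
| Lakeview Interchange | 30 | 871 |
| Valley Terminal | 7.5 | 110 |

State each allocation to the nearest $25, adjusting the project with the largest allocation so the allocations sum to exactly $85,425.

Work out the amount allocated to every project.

Totals — lane-miles 308.2, clients served 3,190.
Blended shares (60% lane-miles + 40% clients served): Thornfield Greenway 0.3311; Bellamy Overpass 0.2711; Winslow Annex 0.2018; Lakeview Interchange 0.1676; Valley Terminal 0.0284.
Unrounded shares: Thornfield Greenway 28,286.33; Bellamy Overpass 23,158.81; Winslow Annex 17,235.37; Lakeview Interchange 14,318.93; Valley Terminal 2,425.56.
After rounding ($25): Thornfield Greenway $28,275; Bellamy Overpass $23,150; Winslow Annex $17,225; Lakeview Interchange $14,325; Valley Terminal $2,425. Sum = $85,400.
Difference $85,425 − $85,400 = +$25 applied to largest allocation (Thornfield Greenway): Thornfield Greenway becomes $28,300.

Thornfield Greenway: $28,300; Bellamy Overpass: $23,150; Winslow Annex: $17,225; Lakeview Interchange: $14,325; Valley Terminal: $2,425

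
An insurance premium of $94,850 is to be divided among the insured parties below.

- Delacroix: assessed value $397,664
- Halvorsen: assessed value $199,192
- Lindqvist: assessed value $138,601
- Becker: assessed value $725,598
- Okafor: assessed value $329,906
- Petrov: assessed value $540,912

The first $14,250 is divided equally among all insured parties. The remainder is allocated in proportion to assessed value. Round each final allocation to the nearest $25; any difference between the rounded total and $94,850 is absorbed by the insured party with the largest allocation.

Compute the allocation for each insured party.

$14,250 shared equally gives $2,375 per insured party.
Remainder $80,600 by assessed value (total 2,331,873): Delacroix 13,745.05 → $13,750; Halvorsen 6,884.97 → $6,875; Lindqvist 4,790.67 → $4,800; Becker 25,079.92 → $25,075; Okafor 11,403.03 → $11,400; Petrov 18,696.35 → $18,700.
Totals: Delacroix $2,375 + $13,750 = $16,125; Halvorsen $2,375 + $6,875 = $9,250; Lindqvist $2,375 + $4,800 = $7,175; Becker $2,375 + $25,075 = $27,450; Okafor $2,375 + $11,400 = $13,775; Petrov $2,375 + $18,700 = $21,075.

Delacroix: $16,125 · Halvorsen: $9,250 · Lindqvist: $7,175 · Becker: $27,450 · Okafor: $13,775 · Petrov: $21,075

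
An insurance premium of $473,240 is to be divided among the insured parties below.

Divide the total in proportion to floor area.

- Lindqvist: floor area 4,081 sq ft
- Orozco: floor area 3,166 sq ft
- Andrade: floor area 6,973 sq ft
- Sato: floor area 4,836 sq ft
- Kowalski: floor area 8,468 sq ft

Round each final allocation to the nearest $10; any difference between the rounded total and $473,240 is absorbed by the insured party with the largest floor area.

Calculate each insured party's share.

Lindqvist: $70,170 · Orozco: $54,440 · Andrade: $119,890 · Sato: $83,150 · Kowalski: $145,590

Total floor area = 27,524.
Proportional shares: Lindqvist 4,081/27,524 × $473,240 = 70,167.58; Orozco 3,166/27,524 × $473,240 = 54,435.32; Andrade 6,973/27,524 × $473,240 = 119,891.82; Sato 4,836/27,524 × $473,240 = 83,148.84; Kowalski 8,468/27,524 × $473,240 = 145,596.44.
At nearest $10: Lindqvist $70,170; Orozco $54,440; Andrade $119,890; Sato $83,150; Kowalski $145,600. Sum = $473,250.
Difference $473,240 − $473,250 = −$10 applied to largest floor area (Kowalski): Kowalski becomes $145,590.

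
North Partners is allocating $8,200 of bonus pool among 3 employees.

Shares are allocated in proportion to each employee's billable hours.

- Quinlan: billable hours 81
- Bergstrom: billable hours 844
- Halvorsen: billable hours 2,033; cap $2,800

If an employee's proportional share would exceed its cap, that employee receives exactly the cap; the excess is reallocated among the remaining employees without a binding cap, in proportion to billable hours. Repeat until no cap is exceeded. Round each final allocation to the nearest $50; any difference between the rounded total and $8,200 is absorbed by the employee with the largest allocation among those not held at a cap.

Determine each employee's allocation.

Quinlan: $450 | Bergstrom: $4,950 | Halvorsen: $2,800

Sum of billable hours: 2,958.
Unconstrained shares: Quinlan 224.54; Bergstrom 2,339.69; Halvorsen 5,635.77.
Capped: Halvorsen ($2,800); residual $5,400 reallocated over remaining billable hours 925.
Remaining shares: Quinlan 472.86 → $450; Bergstrom 4,927.14 → $4,950.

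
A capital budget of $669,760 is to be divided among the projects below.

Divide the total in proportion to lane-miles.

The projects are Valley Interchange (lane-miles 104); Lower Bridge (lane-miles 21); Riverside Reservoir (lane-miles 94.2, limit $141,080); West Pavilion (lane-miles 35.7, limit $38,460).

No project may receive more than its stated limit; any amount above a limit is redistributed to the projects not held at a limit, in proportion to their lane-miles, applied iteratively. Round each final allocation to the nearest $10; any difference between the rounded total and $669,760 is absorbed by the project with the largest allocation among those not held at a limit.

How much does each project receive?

Valley Interchange: $407,860 · Lower Bridge: $82,360 · Riverside Reservoir: $141,080 · West Pavilion: $38,460

Combined lane-miles = 254.9.
Proportional shares (ignoring caps): Valley Interchange 273,264.18; Lower Bridge 55,178.34; Riverside Reservoir 247,514.29; West Pavilion 93,803.19.
Cap binds for Riverside Reservoir ($141,080), West Pavilion ($38,460); remaining pool $490,220 reallocated over remaining lane-miles 125.
Remaining shares: Valley Interchange 407,863.04 → $407,860; Lower Bridge 82,356.96 → $82,360.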